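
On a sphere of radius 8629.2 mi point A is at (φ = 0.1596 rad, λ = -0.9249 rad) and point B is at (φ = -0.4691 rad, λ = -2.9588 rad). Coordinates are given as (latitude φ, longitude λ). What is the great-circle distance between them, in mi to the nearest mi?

17731 mi

With latitudes φ₁ = 9.144°, φ₂ = -26.877° and longitude difference Δλ = -116.534°:
cos c = sin φ₁ sin φ₂ + cos φ₁ cos φ₂ cos Δλ = (0.1589)(-0.4521) + (0.9873)(0.8920)(-0.4467) = -0.46525,
so c = arccos(-0.46525) = 2.05472 rad.
Distance = R·c = 8629.2 × 2.0547 ≈ 17731 mi.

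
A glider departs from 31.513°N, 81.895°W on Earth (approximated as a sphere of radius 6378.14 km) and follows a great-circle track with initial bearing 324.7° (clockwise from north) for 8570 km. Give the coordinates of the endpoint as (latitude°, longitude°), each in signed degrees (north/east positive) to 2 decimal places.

Angular distance δ = d/R = 8570/6378.14 = 1.34365 rad; initial bearing θ = 5.6671 rad.
sin φ₂ = sin φ₁ cos δ + cos φ₁ sin δ cos θ = (0.5227)(0.2252) + (0.8525)(0.9743)(0.8161) = 0.7956, so φ₂ = 52.71°.
Δλ = atan2(sin θ sin δ cos φ₁, cos δ − sin φ₁ sin φ₂) = atan2(-0.4800, -0.1907) = -111.664°.
λ₂ = -81.895° − 111.664° = -193.56° → 166.44° after wrapping to (−180°, 180°].

52.71°, 166.44°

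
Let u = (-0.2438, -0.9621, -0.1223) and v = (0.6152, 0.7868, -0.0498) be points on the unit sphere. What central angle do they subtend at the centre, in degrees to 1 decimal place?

u·v = -0.9009; |u| = 1.0000, |v| = 1.0000.
cos θ = (u·v)/(|u||v|) = -0.9009, so θ = 154.3°.

154.3°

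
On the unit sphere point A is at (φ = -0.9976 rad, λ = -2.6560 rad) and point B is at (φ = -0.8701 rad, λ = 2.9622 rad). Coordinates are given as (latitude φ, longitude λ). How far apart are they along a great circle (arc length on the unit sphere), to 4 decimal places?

0.4094

With latitudes φ₁ = -57.158°, φ₂ = -49.853° and longitude difference Δλ = -38.101°:
cos c = sin φ₁ sin φ₂ + cos φ₁ cos φ₂ cos Δλ = (-0.8402)(-0.7644) + (0.5423)(0.6448)(0.7869) = 0.91738,
so c = arccos(0.91738) = 0.40935 rad.
On the unit sphere the arc length equals the central angle: 0.4094.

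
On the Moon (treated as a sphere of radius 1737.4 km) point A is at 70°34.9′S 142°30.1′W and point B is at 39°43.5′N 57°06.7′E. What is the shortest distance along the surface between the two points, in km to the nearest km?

4473 km

With latitudes φ₁ = -70.582°, φ₂ = 39.725° and longitude difference Δλ = -160.387°:
cos c = sin φ₁ sin φ₂ + cos φ₁ cos φ₂ cos Δλ = (-0.9431)(0.6391) + (0.3325)(0.7691)(-0.9420) = -0.84362,
so c = arccos(-0.84362) = 2.57478 rad.
Distance = R·c = 1737.4 × 2.5748 ≈ 4473 km.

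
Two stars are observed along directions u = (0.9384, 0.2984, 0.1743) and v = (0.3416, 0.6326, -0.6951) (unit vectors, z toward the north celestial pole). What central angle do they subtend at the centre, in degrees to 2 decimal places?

u·v = 0.3882; |u| = 1.0000, |v| = 1.0000.
cos θ = (u·v)/(|u||v|) = 0.3882, so θ = 67.16°.

67.16°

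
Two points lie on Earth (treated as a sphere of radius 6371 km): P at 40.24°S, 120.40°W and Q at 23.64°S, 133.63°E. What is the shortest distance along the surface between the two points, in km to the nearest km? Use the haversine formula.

9583 km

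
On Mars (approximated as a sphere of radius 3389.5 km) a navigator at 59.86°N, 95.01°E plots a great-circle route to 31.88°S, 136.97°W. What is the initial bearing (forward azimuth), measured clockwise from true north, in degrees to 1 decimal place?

With φ₁ = 1.0448, φ₂ = -0.5564, Δλ = 2.2344 rad, the forward-azimuth formula gives
θ = atan2( sin Δλ cos φ₂ , cos φ₁ sin φ₂ − sin φ₁ cos φ₂ cos Δλ ) = atan2(0.6690, 0.1871) = 74.37°.
So the initial bearing is 74.4°.

74.4°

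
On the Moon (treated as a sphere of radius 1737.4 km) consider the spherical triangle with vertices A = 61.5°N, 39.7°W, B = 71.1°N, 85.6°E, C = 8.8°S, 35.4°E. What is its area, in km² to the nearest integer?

2153021 km²

Side lengths (central angles): a = 1.5106, b = 1.5840, c = 0.7346 rad; semiperimeter s = 1.9146.
By l'Huilier's theorem, tan(E/4) = √[tan(s/2) tan((s−a)/2) tan((s−b)/2) tan((s−c)/2)], giving spherical excess E = 0.7133 rad.
Area = E·R² = 0.7133 × (1737.4)² ≈ 2153021 km².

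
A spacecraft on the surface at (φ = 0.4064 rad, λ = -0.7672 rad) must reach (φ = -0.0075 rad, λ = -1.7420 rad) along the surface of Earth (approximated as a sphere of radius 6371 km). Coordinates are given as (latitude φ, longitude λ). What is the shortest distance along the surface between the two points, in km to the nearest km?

6578 km

With latitudes φ₁ = 23.285°, φ₂ = -0.430° and longitude difference Δλ = -55.852°:
cos c = sin φ₁ sin φ₂ + cos φ₁ cos φ₂ cos Δλ = (0.3953)(-0.0075) + (0.9185)(1.0000)(0.5613) = 0.51263,
so c = arccos(0.51263) = 1.03255 rad.
Distance = R·c = 6371 × 1.0325 ≈ 6578 km.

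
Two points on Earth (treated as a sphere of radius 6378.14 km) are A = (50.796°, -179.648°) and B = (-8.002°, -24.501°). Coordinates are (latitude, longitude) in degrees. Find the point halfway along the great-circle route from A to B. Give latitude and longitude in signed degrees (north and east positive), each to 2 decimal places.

The central angle between A and B is δ = 2.3129 rad.
With f = 0.5, the slerp weights are sin((1−f)δ)/sin δ = 1.2419 and sin(fδ)/sin δ = 1.2419.
Weighted sum of the unit vectors: (1.2419)·(-0.6321,-0.0039,0.7749) + (1.2419)·(0.9011,-0.4107,-0.1392) = (0.3341, -0.5149, 0.7895).
Converting back: φ = atan2(z, √(x²+y²)) = 52.14°, λ = atan2(y, x) = -57.02°.

52.14°, -57.02°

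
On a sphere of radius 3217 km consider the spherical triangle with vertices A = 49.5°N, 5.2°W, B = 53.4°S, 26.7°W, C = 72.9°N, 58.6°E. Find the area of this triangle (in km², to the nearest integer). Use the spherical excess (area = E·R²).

3421267 km²

Side lengths (central angles): a = 2.4233, b = 0.6248, c = 1.8237 rad; semiperimeter s = 2.4359.
By l'Huilier's theorem, tan(E/4) = √[tan(s/2) tan((s−a)/2) tan((s−b)/2) tan((s−c)/2)], giving spherical excess E = 0.3306 rad.
Area = E·R² = 0.3306 × (3217)² ≈ 3421267 km².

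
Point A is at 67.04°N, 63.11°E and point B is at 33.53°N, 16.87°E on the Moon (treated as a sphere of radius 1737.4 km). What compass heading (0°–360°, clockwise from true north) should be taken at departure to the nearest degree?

242°

Δλ = -46.240° = -0.8070 rad.
y = sin Δλ · cos φ₂ = (-0.7222)(0.8336) = -0.6021
x = cos φ₁ sin φ₂ − sin φ₁ cos φ₂ cos Δλ = (0.3901)(0.5524) − (0.9208)(0.8336)(0.6916) = -0.3154
θ = atan2(y, x) = -117.65°; adding 360° gives 242°.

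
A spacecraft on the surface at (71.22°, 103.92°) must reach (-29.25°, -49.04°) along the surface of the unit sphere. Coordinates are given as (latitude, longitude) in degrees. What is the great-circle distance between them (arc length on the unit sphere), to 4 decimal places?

2.3643

In radians: φ₁ = 1.2430, φ₂ = -0.5105, Δλ = -152.960° = -2.6697 rad.
cos c = sin φ₁ sin φ₂ + cos φ₁ cos φ₂ cos Δλ = (0.9468)(-0.4886) + (0.3219)(0.8725)(-0.8907) = -0.71279,
so c = arccos(-0.71279) = 2.36427 rad.
On the unit sphere the arc length equals the central angle: 2.3643.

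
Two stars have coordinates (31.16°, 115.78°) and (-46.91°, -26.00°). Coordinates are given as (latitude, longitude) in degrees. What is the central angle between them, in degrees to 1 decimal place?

Let φ₁ = 0.5438 rad, φ₂ = -0.8187 rad, and Δλ = -2.4745 rad.
Haversine: a = sin²(Δφ/2) + cos φ₁ cos φ₂ sin²(Δλ/2) = 0.3966 + (0.8557)(0.6831)(0.8928) = 0.91857.
Central angle c = 2·arcsin(√a) = 2.56284 rad.
So the angular separation is 146.8°.

146.8°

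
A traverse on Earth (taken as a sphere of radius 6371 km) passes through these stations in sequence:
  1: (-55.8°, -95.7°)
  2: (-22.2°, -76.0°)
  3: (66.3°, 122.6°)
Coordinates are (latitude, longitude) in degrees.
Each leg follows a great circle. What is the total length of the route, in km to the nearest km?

19009 km

Leg 1→2: central angle 0.6394 rad, distance 4073.5 km.
Leg 2→3: central angle 2.3444 rad, distance 14935.9 km.
Total: 4073.5 + 14935.9 ≈ 19009 km.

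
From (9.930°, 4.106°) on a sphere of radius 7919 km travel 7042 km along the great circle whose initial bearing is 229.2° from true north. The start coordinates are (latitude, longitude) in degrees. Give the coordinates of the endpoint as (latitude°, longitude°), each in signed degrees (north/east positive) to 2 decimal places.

-23.03°, -35.60°

Angular distance δ = d/R = 7042/7919 = 0.88925 rad; initial bearing θ = 4.0003 rad.
sin φ₂ = sin φ₁ cos δ + cos φ₁ sin δ cos θ = (0.1724)(0.6300) + (0.9850)(0.7766)(-0.6534) = -0.3912, so φ₂ = -23.03°.
Δλ = atan2(sin θ sin δ cos φ₁, cos δ − sin φ₁ sin φ₂) = atan2(-0.5791, 0.6975) = -39.702°.
λ₂ = 4.106° − 39.702° = -35.60°.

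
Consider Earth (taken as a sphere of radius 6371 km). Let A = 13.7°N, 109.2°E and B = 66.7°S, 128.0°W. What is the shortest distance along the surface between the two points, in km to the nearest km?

In radians: φ₁ = 0.2391, φ₂ = -1.1641, Δλ = 122.800° = 2.1433 rad.
cos c = sin φ₁ sin φ₂ + cos φ₁ cos φ₂ cos Δλ = (0.2368)(-0.9184) + (0.9715)(0.3955)(-0.5417) = -0.42570,
so c = arccos(-0.42570) = 2.01053 rad.
Distance = R·c = 6371 × 2.0105 ≈ 12809 km.

12809 km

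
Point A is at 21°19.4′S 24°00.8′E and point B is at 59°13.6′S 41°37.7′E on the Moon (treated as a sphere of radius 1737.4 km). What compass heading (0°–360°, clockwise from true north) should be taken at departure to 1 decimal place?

166.0°

With φ₁ = -0.3722, φ₂ = -1.0337, Δλ = 0.3074 rad, the forward-azimuth formula gives
θ = atan2( sin Δλ cos φ₂ , cos φ₁ sin φ₂ − sin φ₁ cos φ₂ cos Δλ ) = atan2(0.1548, -0.6231) = 166.04°.
So the initial bearing is 166.0°.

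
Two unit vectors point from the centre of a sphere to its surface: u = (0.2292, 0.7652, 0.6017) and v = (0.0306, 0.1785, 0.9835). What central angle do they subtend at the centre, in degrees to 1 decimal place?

u·v = 0.7354; |u| = 1.0001, |v| = 1.0000.
cos θ = (u·v)/(|u||v|) = 0.7353, so θ = 42.7°.

42.7°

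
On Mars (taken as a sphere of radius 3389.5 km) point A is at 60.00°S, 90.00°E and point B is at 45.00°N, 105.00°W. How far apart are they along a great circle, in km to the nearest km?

In radians: φ₁ = -1.0472, φ₂ = 0.7854, Δλ = 165.000° = 2.8798 rad.
Haversine: a = sin²(Δφ/2) + cos φ₁ cos φ₂ sin²(Δλ/2) = 0.6294 + (0.5000)(0.7071)(0.9830) = 0.97694.
Central angle c = 2·arcsin(√a) = 2.83670 rad.
Distance = R·c = 3389.5 × 2.8367 ≈ 9615 km.

9615 km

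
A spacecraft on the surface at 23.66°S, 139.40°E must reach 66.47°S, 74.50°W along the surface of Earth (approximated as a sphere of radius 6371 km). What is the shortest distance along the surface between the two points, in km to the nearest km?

With latitudes φ₁ = -23.660°, φ₂ = -66.470° and longitude difference Δλ = 146.100°:
cos c = sin φ₁ sin φ₂ + cos φ₁ cos φ₂ cos Δλ = (-0.4013)(-0.9169) + (0.9159)(0.3992)(-0.8300) = 0.06443,
so c = arccos(0.06443) = 1.50632 rad.
Distance = R·c = 6371 × 1.5063 ≈ 9597 km.

9597 km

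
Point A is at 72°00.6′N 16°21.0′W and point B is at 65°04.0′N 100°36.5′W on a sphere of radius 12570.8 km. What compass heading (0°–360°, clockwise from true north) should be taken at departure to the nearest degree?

300°

Δλ = -84.258° = -1.4706 rad.
y = sin Δλ · cos φ₂ = (-0.9950)(0.4216) = -0.4194
x = cos φ₁ sin φ₂ − sin φ₁ cos φ₂ cos Δλ = (0.3089)(0.9068) − (0.9511)(0.4216)(0.1000) = 0.2400
θ = atan2(y, x) = -60.23°; adding 360° gives 300°.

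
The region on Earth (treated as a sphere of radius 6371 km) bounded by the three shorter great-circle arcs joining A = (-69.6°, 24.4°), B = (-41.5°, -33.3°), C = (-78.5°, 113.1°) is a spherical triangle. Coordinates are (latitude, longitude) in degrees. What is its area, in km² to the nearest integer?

Side lengths (central angles): a = 1.0181, b = 0.4026, c = 0.7066 rad; semiperimeter s = 1.0637.
By l'Huilier's theorem, tan(E/4) = √[tan(s/2) tan((s−a)/2) tan((s−b)/2) tan((s−c)/2)], giving spherical excess E = 0.1152 rad.
Area = E·R² = 0.1152 × (6371)² ≈ 4675463 km².

4675463 km²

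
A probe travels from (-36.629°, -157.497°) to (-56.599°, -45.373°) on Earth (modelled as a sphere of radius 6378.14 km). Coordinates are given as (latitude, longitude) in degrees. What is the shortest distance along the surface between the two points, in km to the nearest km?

7862 km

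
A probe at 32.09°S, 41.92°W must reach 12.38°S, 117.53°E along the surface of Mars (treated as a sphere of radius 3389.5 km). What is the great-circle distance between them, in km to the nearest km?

With latitudes φ₁ = -32.090°, φ₂ = -12.380° and longitude difference Δλ = 159.450°:
cos c = sin φ₁ sin φ₂ + cos φ₁ cos φ₂ cos Δλ = (-0.5313)(-0.2144) + (0.8472)(0.9767)(-0.9364) = -0.66096,
so c = arccos(-0.66096) = 2.29289 rad.
Distance = R·c = 3389.5 × 2.2929 ≈ 7772 km.

7772 km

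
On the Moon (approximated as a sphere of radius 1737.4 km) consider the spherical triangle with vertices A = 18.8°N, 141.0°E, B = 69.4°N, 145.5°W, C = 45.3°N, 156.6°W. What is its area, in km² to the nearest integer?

720334 km²

Side lengths (central angles): a = 0.4318, b = 1.0033, c = 1.1634 rad; semiperimeter s = 1.2992.
By l'Huilier's theorem, tan(E/4) = √[tan(s/2) tan((s−a)/2) tan((s−b)/2) tan((s−c)/2)], giving spherical excess E = 0.2386 rad.
Area = E·R² = 0.2386 × (1737.4)² ≈ 720334 km².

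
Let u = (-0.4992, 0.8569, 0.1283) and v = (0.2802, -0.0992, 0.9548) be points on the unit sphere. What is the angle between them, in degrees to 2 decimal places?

u·v = -0.1024; |u| = 1.0000, |v| = 1.0000.
cos θ = (u·v)/(|u||v|) = -0.1024, so θ = 95.88°.

95.88°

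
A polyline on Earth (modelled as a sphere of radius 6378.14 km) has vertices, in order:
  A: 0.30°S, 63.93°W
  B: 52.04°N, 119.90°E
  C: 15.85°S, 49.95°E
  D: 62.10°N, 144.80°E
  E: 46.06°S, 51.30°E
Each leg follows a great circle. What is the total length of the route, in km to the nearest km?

Leg A→B: central angle 2.2368 rad, distance 14266.7 km.
Leg B→C: central angle 1.5833 rad, distance 10098.3 km.
Leg C→D: central angle 1.8540 rad, distance 11825.1 km.
Leg D→E: central angle 2.2866 rad, distance 14584.0 km.
Total: 14266.7 + 10098.3 + 11825.1 + 14584.0 ≈ 50774 km.

50774 km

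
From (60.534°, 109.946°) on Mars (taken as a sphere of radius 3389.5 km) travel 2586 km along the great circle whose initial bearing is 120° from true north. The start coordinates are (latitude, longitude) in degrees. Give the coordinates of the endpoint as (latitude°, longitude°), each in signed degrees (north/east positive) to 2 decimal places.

27.34°, 152.30°

Angular distance δ = d/R = 2586/3389.5 = 0.76294 rad; initial bearing θ = 2.0944 rad.
sin φ₂ = sin φ₁ cos δ + cos φ₁ sin δ cos θ = (0.8706)(0.7228) + (0.4919)(0.6911)(-0.5000) = 0.4593, so φ₂ = 27.34°.
Δλ = atan2(sin θ sin δ cos φ₁, cos δ − sin φ₁ sin φ₂) = atan2(0.2944, 0.3229) = 42.358°.
λ₂ = 109.946° + 42.358° = 152.30°.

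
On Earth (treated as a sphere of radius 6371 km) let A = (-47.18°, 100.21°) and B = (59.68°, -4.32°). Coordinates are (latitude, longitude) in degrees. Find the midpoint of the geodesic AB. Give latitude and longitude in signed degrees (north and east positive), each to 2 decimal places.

Central angle δ = 2.3735 rad. Interpolating on the sphere with fraction f = 0.5:
P = [sin((1−f)δ)·A + sin(fδ)·B] / sin δ = 1.3345·A + 1.3345·B in Cartesian coordinates,
giving P = (0.5110, 0.8420, 0.1731), i.e. latitude 9.97°, longitude 58.75°.

9.97°, 58.75°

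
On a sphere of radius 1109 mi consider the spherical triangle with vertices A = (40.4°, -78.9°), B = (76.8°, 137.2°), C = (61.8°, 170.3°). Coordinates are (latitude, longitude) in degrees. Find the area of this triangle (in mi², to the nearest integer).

234330 mi²

Side lengths (central angles): a = 0.3226, b = 1.1114, c = 1.0581 rad; semiperimeter s = 1.2461.
By l'Huilier's theorem, tan(E/4) = √[tan(s/2) tan((s−a)/2) tan((s−b)/2) tan((s−c)/2)], giving spherical excess E = 0.1905 rad.
Area = E·R² = 0.1905 × (1109)² ≈ 234330 mi².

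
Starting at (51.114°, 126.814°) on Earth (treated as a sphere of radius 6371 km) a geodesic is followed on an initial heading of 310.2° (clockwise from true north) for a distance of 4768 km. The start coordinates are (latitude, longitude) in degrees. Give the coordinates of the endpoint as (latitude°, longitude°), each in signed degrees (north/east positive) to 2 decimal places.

Angular distance δ = d/R = 4768/6371 = 0.74839 rad; initial bearing θ = 5.4140 rad.
sin φ₂ = sin φ₁ cos δ + cos φ₁ sin δ cos θ = (0.7784)(0.7328) + (0.6278)(0.6805)(0.6455) = 0.8461, so φ₂ = 57.79°.
Δλ = atan2(sin θ sin δ cos φ₁, cos δ − sin φ₁ sin φ₂) = atan2(-0.3263, 0.0742) = -77.193°.
λ₂ = 126.814° − 77.193° = 49.62°.

57.79°, 49.62°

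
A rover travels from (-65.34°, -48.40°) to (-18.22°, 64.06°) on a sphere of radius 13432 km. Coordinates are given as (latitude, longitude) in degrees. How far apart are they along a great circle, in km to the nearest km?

Let φ₁ = -1.1404 rad, φ₂ = -0.3180 rad, and Δλ = 1.9628 rad.
Haversine: a = sin²(Δφ/2) + cos φ₁ cos φ₂ sin²(Δλ/2) = 0.1598 + (0.4172)(0.9499)(0.6910) = 0.43363.
Central angle c = 2·arcsin(√a) = 1.43766 rad.
Distance = R·c = 13432 × 1.4377 ≈ 19311 km.

19311 km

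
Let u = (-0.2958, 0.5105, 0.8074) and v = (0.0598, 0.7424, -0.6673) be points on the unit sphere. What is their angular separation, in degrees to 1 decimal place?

100.2°

u·v = -0.1775; |u| = 1.0000, |v| = 1.0000.
cos θ = (u·v)/(|u||v|) = -0.1775, so θ = 100.2°.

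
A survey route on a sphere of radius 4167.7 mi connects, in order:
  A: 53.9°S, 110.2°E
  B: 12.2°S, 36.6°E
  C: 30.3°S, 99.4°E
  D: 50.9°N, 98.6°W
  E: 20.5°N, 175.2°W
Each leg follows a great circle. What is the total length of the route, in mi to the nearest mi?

Leg A→B: central angle 1.2309 rad, distance 5130.2 mi.
Leg B→C: central angle 1.0560 rad, distance 4401.1 mi.
Leg C→D: central angle 2.7127 rad, distance 11305.5 mi.
Leg D→E: central angle 1.1498 rad, distance 4792.0 mi.
Total: 5130.2 + 4401.1 + 11305.5 + 4792.0 ≈ 25629 mi.

25629 mi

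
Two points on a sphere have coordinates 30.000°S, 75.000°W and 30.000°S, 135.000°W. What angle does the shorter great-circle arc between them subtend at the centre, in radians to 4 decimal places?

0.8957 rad

With latitudes φ₁ = -30.000°, φ₂ = -30.000° and longitude difference Δλ = -60.000°:
Haversine: a = sin²(Δφ/2) + cos φ₁ cos φ₂ sin²(Δλ/2) = 0.0000 + (0.8660)(0.8660)(0.2500) = 0.18750.
Central angle c = 2·arcsin(√a) = 0.89566 rad.
So the angular separation is 0.8957 rad.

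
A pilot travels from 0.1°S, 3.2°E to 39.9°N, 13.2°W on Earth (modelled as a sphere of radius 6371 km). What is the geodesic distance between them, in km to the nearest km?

Let φ₁ = -0.0017 rad, φ₂ = 0.6964 rad, and Δλ = -0.2862 rad.
cos c = sin φ₁ sin φ₂ + cos φ₁ cos φ₂ cos Δλ = (-0.0017)(0.6414) + (1.0000)(0.7672)(0.9593) = 0.73483,
so c = arccos(0.73483) = 0.74538 rad.
Distance = R·c = 6371 × 0.7454 ≈ 4749 km.

4749 km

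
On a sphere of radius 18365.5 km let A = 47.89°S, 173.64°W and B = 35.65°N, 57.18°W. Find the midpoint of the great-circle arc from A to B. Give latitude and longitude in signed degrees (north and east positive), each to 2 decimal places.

Central angle δ = 2.3120 rad. Interpolating on the sphere with fraction f = 0.5:
P = [sin((1−f)δ)·A + sin(fδ)·B] / sin δ = 1.2407·A + 1.2407·B in Cartesian coordinates,
giving P = (-0.2804, -0.9394, -0.1973), i.e. latitude -11.38°, longitude -106.62°.

-11.38°, -106.62°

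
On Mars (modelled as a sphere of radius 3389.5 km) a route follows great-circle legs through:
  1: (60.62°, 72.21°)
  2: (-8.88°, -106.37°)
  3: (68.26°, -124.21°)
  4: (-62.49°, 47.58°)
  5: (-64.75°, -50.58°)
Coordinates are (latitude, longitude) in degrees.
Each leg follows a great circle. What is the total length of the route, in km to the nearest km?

24787 km

Leg 1→2: central angle 2.2384 rad, distance 7587.0 km.
Leg 2→3: central angle 1.3644 rad, distance 4624.5 km.
Leg 3→4: central angle 3.0247 rad, distance 10252.3 km.
Leg 4→5: central angle 0.6853 rad, distance 2322.9 km.
Total: 7587.0 + 4624.5 + 10252.3 + 2322.9 ≈ 24787 km.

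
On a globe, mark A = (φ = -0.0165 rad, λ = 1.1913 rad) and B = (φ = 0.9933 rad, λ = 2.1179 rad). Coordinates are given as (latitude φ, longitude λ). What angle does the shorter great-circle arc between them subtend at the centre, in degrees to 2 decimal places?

71.70°

With latitudes φ₁ = -0.945°, φ₂ = 56.912° and longitude difference Δλ = 53.090°:
cos c = sin φ₁ sin φ₂ + cos φ₁ cos φ₂ cos Δλ = (-0.0165)(0.8378) + (0.9999)(0.5459)(0.6006) = 0.31399,
so c = arccos(0.31399) = 1.25140 rad.
So the angular separation is 71.70°.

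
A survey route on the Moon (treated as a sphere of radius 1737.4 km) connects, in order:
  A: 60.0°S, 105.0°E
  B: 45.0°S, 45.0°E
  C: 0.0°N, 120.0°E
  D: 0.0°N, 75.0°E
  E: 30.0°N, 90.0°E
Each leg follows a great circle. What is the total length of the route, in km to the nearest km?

5930 km

Leg A→B: central angle 0.6614 rad, distance 1149.1 km.
Leg B→C: central angle 1.3867 rad, distance 2409.3 km.
Leg C→D: central angle 0.7854 rad, distance 1364.6 km.
Leg D→E: central angle 0.5799 rad, distance 1007.5 km.
Total: 1149.1 + 2409.3 + 1364.6 + 1007.5 ≈ 5930 km.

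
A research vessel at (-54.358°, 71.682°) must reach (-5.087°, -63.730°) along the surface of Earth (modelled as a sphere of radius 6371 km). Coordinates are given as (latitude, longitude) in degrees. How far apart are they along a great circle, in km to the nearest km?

Let φ₁ = -0.9487 rad, φ₂ = -0.0888 rad, and Δλ = -2.3634 rad.
cos c = sin φ₁ sin φ₂ + cos φ₁ cos φ₂ cos Δλ = (-0.8127)(-0.0887) + (0.5827)(0.9961)(-0.7122) = -0.34130,
so c = arccos(-0.34130) = 1.91910 rad.
Distance = R·c = 6371 × 1.9191 ≈ 12227 km.

12227 km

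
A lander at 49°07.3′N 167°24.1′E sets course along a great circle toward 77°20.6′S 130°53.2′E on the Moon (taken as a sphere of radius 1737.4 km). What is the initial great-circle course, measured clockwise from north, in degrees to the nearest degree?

Δλ = -36.515° = -0.6373 rad.
y = sin Δλ · cos φ₂ = (-0.5950)(0.2191) = -0.1304
x = cos φ₁ sin φ₂ − sin φ₁ cos φ₂ cos Δλ = (0.6545)(-0.9757) − (0.7561)(0.2191)(0.8037) = -0.7717
θ = atan2(y, x) = -170.41°; adding 360° gives 190°.

190°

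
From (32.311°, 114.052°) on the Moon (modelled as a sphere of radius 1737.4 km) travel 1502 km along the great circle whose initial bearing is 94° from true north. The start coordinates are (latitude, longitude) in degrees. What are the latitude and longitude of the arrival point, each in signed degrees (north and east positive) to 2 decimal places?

17.58°, 166.81°

Angular distance δ = d/R = 1502/1737.4 = 0.86451 rad; initial bearing θ = 1.6406 rad.
sin φ₂ = sin φ₁ cos δ + cos φ₁ sin δ cos θ = (0.5345)(0.6490) + (0.8452)(0.7608)(-0.0698) = 0.3021, so φ₂ = 17.58°.
Δλ = atan2(sin θ sin δ cos φ₁, cos δ − sin φ₁ sin φ₂) = atan2(0.6414, 0.4876) = 52.760°.
λ₂ = 114.052° + 52.760° = 166.81°.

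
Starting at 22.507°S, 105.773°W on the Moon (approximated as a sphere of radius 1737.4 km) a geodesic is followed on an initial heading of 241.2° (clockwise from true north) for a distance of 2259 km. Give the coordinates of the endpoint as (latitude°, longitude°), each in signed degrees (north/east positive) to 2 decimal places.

Angular distance δ = d/R = 2259/1737.4 = 1.30022 rad; initial bearing θ = 4.2097 rad.
sin φ₂ = sin φ₁ cos δ + cos φ₁ sin δ cos θ = (-0.3828)(0.2673) + (0.9238)(0.9636)(-0.4818) = -0.5312, so φ₂ = -32.09°.
Δλ = atan2(sin θ sin δ cos φ₁, cos δ − sin φ₁ sin φ₂) = atan2(-0.7801, 0.0640) = -85.313°.
λ₂ = -105.773° − 85.313° = -191.09° → 168.91° after wrapping to (−180°, 180°].

-32.09°, 168.91°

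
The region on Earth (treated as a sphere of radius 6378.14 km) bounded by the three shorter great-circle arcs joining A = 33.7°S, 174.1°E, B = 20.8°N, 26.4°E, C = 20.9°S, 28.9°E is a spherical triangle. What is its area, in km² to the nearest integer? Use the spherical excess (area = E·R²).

45795707 km²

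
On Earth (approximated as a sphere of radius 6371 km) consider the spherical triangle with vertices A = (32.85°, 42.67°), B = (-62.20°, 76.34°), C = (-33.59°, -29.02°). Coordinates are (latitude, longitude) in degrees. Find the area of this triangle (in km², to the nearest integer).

Side lengths (central angles): a = 1.1740, b = 1.6511, c = 1.7252 rad; semiperimeter s = 2.2751.
By l'Huilier's theorem, tan(E/4) = √[tan(s/2) tan((s−a)/2) tan((s−b)/2) tan((s−c)/2)], giving spherical excess E = 1.3379 rad.
Area = E·R² = 1.3379 × (6371)² ≈ 54305122 km².

54305122 km²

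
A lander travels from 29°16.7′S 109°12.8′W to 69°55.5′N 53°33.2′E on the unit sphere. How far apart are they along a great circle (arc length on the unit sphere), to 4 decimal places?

Let φ₁ = -0.5110 rad, φ₂ = 1.2204 rad, and Δλ = 2.8408 rad.
cos c = sin φ₁ sin φ₂ + cos φ₁ cos φ₂ cos Δλ = (-0.4891)(0.9392) + (0.8723)(0.3432)(-0.9551) = -0.74530,
so c = arccos(-0.74530) = 2.41178 rad.
On the unit sphere the arc length equals the central angle: 2.4118.

2.4118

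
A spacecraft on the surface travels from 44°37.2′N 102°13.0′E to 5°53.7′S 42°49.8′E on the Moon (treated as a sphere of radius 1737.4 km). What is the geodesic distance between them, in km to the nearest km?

With latitudes φ₁ = 44.620°, φ₂ = -5.895° and longitude difference Δλ = -59.387°:
Haversine: a = sin²(Δφ/2) + cos φ₁ cos φ₂ sin²(Δλ/2) = 0.1821 + (0.7118)(0.9947)(0.2454) = 0.35579.
Central angle c = 2·arcsin(√a) = 1.27823 rad.
Distance = R·c = 1737.4 × 1.2782 ≈ 2221 km.

2221 km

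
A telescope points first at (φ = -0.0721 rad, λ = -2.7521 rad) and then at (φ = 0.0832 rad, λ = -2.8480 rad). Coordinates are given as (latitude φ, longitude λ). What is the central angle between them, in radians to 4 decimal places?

0.1825 rad

In radians: φ₁ = -0.0721, φ₂ = 0.0832, Δλ = -5.495° = -0.0959 rad.
cos c = sin φ₁ sin φ₂ + cos φ₁ cos φ₂ cos Δλ = (-0.0720)(0.0831) + (0.9974)(0.9965)(0.9954) = 0.98340,
so c = arccos(0.98340) = 0.18247 rad.
So the angular separation is 0.1825 rad.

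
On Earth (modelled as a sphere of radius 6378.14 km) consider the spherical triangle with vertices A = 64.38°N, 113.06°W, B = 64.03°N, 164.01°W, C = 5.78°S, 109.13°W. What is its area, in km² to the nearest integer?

Side lengths (central angles): a = 1.4100, b = 1.2256, c = 0.3766 rad; semiperimeter s = 1.5061.
By l'Huilier's theorem, tan(E/4) = √[tan(s/2) tan((s−a)/2) tan((s−b)/2) tan((s−c)/2)], giving spherical excess E = 0.2536 rad.
Area = E·R² = 0.2536 × (6378.14)² ≈ 10317973 km².

10317973 km²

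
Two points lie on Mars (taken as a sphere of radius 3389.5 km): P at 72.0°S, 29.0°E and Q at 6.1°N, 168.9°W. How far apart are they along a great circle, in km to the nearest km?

In radians: φ₁ = -1.2566, φ₂ = 0.1065, Δλ = 162.100° = 2.8292 rad.
cos c = sin φ₁ sin φ₂ + cos φ₁ cos φ₂ cos Δλ = (-0.9511)(0.1063) + (0.3090)(0.9943)(-0.9516) = -0.39346,
so c = arccos(-0.39346) = 1.97519 rad.
Distance = R·c = 3389.5 × 1.9752 ≈ 6695 km.

6695 km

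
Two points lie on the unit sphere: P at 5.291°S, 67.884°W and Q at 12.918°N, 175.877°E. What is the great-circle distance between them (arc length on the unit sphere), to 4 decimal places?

2.0372

In radians: φ₁ = -0.0923, φ₂ = 0.2255, Δλ = -116.239° = -2.0288 rad.
cos c = sin φ₁ sin φ₂ + cos φ₁ cos φ₂ cos Δλ = (-0.0922)(0.2236) + (0.9957)(0.9747)(-0.4421) = -0.44971,
so c = arccos(-0.44971) = 2.03723 rad.
On the unit sphere the arc length equals the central angle: 2.0372.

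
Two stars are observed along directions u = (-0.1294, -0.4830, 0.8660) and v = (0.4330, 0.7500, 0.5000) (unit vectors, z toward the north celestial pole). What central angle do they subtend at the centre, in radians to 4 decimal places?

1.5561 rad

u·v = 0.0147; |u| = 1.0000, |v| = 1.0000.
cos θ = (u·v)/(|u||v|) = 0.0147, so θ = 1.5561 rad.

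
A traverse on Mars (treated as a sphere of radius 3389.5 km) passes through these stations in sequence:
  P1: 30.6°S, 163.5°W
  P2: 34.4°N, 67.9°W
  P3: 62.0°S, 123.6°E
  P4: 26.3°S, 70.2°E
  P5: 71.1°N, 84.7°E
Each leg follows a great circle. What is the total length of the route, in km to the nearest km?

24275 km

Leg P1→P2: central angle 1.9357 rad, distance 6561.2 km.
Leg P2→P3: central angle 2.6434 rad, distance 8959.7 km.
Leg P3→P4: central angle 0.8735 rad, distance 2960.7 km.
Leg P4→P5: central angle 1.7093 rad, distance 5793.6 km.
Total: 6561.2 + 8959.7 + 2960.7 + 5793.6 ≈ 24275 km.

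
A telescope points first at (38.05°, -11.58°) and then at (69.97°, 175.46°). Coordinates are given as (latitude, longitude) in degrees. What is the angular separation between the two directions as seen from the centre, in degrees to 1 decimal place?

71.9°

In radians: φ₁ = 0.6641, φ₂ = 1.2212, Δλ = -172.960° = -3.0187 rad.
Haversine: a = sin²(Δφ/2) + cos φ₁ cos φ₂ sin²(Δλ/2) = 0.0756 + (0.7875)(0.3425)(0.9962) = 0.34431.
Central angle c = 2·arcsin(√a) = 1.25415 rad.
So the angular separation is 71.9°.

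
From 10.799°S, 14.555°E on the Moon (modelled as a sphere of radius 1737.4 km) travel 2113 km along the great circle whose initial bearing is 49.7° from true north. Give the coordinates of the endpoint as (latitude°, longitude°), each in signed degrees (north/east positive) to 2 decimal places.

Angular distance δ = d/R = 2113/1737.4 = 1.21619 rad; initial bearing θ = 0.8674 rad.
sin φ₂ = sin φ₁ cos δ + cos φ₁ sin δ cos θ = (-0.1874)(0.3472) + (0.9823)(0.9378)(0.6468) = 0.5307, so φ₂ = 32.06°.
Δλ = atan2(sin θ sin δ cos φ₁, cos δ − sin φ₁ sin φ₂) = atan2(0.7026, 0.4467) = 57.553°.
λ₂ = 14.555° + 57.553° = 72.11°.

32.06°, 72.11°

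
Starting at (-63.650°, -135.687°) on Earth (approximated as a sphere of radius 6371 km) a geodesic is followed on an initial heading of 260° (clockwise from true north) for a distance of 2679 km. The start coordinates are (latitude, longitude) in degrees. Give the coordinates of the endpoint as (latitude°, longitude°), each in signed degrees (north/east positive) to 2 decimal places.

-58.16°, 174.67°

Angular distance δ = d/R = 2679/6371 = 0.42050 rad; initial bearing θ = 4.5379 rad.
sin φ₂ = sin φ₁ cos δ + cos φ₁ sin δ cos θ = (-0.8961)(0.9129) + (0.4439)(0.4082)(-0.1736) = -0.8495, so φ₂ = -58.16°.
Δλ = atan2(sin θ sin δ cos φ₁, cos δ − sin φ₁ sin φ₂) = atan2(-0.1784, 0.1516) = -49.639°.
λ₂ = -135.687° − 49.639° = -185.33° → 174.67° after wrapping to (−180°, 180°].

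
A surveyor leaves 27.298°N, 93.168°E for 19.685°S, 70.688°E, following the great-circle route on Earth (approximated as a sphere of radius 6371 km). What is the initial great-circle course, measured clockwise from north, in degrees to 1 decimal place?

Δλ = -22.480° = -0.3924 rad.
y = sin Δλ · cos φ₂ = (-0.3824)(0.9416) = -0.3600
x = cos φ₁ sin φ₂ − sin φ₁ cos φ₂ cos Δλ = (0.8886)(-0.3368) − (0.4586)(0.9416)(0.9240) = -0.6983
θ = atan2(y, x) = -152.73°; adding 360° gives 207.3°.

207.3°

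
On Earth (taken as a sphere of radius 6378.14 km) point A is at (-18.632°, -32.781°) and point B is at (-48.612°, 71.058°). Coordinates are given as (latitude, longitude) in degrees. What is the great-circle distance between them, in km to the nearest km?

9445 km

Let φ₁ = -0.3252 rad, φ₂ = -0.8484 rad, and Δλ = 1.8123 rad.
cos c = sin φ₁ sin φ₂ + cos φ₁ cos φ₂ cos Δλ = (-0.3195)(-0.7502) + (0.9476)(0.6612)(-0.2392) = 0.08984,
so c = arccos(0.08984) = 1.48084 rad.
Distance = R·c = 6378.14 × 1.4808 ≈ 9445 km.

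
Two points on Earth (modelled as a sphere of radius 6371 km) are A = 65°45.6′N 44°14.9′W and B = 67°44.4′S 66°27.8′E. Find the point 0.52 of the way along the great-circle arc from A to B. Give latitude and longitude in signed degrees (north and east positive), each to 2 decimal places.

The central angle between A and B is δ = 2.6880 rad.
With f = 0.52, the slerp weights are sin((1−f)δ)/sin δ = 2.1929 and sin(fδ)/sin δ = 2.2480.
Weighted sum of the unit vectors: (2.1929)·(0.2941,-0.2865,0.9118) + (2.2480)·(0.1513,0.3473,-0.9255) = (0.9850, 0.1525, -0.0809).
Converting back: φ = atan2(z, √(x²+y²)) = -4.64°, λ = atan2(y, x) = 8.80°.

-4.64°, 8.80°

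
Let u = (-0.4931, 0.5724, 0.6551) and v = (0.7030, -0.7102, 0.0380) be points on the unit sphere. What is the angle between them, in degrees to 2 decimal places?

u·v = -0.7283; |u| = 1.0000, |v| = 1.0000.
cos θ = (u·v)/(|u||v|) = -0.7283, so θ = 136.74°.

136.74°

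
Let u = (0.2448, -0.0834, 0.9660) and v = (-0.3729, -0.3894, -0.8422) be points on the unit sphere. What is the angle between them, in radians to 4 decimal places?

2.6308 rad

u·v = -0.8724; |u| = 1.0000, |v| = 1.0000.
cos θ = (u·v)/(|u||v|) = -0.8724, so θ = 2.6308 rad.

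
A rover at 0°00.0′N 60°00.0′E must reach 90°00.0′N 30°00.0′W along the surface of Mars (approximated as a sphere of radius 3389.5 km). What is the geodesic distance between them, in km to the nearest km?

Let φ₁ = 0.0000 rad, φ₂ = 1.5708 rad, and Δλ = -1.5708 rad.
cos c = sin φ₁ sin φ₂ + cos φ₁ cos φ₂ cos Δλ = (0.0000)(1.0000) + (1.0000)(0.0000)(0.0000) = 0.00000,
so c = arccos(0.00000) = 1.57080 rad.
Distance = R·c = 3389.5 × 1.5708 ≈ 5324 km.

5324 km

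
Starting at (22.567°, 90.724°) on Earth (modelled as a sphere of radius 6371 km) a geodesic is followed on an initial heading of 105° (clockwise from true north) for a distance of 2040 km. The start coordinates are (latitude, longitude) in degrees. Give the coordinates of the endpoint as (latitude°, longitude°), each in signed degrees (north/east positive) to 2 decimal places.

16.80°, 109.24°

Angular distance δ = d/R = 2040/6371 = 0.32020 rad; initial bearing θ = 1.8326 rad.
sin φ₂ = sin φ₁ cos δ + cos φ₁ sin δ cos θ = (0.3838)(0.9492) + (0.9234)(0.3148)(-0.2588) = 0.2890, so φ₂ = 16.80°.
Δλ = atan2(sin θ sin δ cos φ₁, cos δ − sin φ₁ sin φ₂) = atan2(0.2808, 0.8383) = 18.517°.
λ₂ = 90.724° + 18.517° = 109.24°.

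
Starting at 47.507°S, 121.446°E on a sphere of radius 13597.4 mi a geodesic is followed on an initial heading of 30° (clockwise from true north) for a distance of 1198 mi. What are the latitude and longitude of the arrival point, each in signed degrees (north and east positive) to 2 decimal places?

Angular distance δ = d/R = 1198/13597.4 = 0.08811 rad; initial bearing θ = 0.5236 rad.
sin φ₂ = sin φ₁ cos δ + cos φ₁ sin δ cos θ = (-0.7374)(0.9961) + (0.6755)(0.0880)(0.8660) = -0.6830, so φ₂ = -43.08°.
Δλ = atan2(sin θ sin δ cos φ₁, cos δ − sin φ₁ sin φ₂) = atan2(0.0297, 0.4925) = 3.453°.
λ₂ = 121.446° + 3.453° = 124.90°.

-43.08°, 124.90°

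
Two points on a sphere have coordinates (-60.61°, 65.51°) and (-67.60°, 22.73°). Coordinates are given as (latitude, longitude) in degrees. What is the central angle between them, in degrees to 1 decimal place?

19.5°

In radians: φ₁ = -1.0578, φ₂ = -1.1798, Δλ = -42.780° = -0.7467 rad.
Haversine: a = sin²(Δφ/2) + cos φ₁ cos φ₂ sin²(Δλ/2) = 0.0037 + (0.4908)(0.3811)(0.1330) = 0.02859.
Central angle c = 2·arcsin(√a) = 0.33982 rad.
So the angular separation is 19.5°.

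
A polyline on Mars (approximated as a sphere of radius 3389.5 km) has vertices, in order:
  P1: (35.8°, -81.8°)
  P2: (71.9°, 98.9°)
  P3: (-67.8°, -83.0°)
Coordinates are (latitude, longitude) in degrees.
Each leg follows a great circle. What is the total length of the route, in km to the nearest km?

14680 km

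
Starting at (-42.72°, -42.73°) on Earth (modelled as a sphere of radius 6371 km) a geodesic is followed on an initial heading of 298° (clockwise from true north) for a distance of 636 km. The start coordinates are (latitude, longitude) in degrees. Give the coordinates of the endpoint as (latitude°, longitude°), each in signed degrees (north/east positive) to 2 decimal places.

-39.84°, -49.31°

Angular distance δ = d/R = 636/6371 = 0.09983 rad; initial bearing θ = 5.2011 rad.
sin φ₂ = sin φ₁ cos δ + cos φ₁ sin δ cos θ = (-0.6784)(0.9950) + (0.7347)(0.0997)(0.4695) = -0.6407, so φ₂ = -39.84°.
Δλ = atan2(sin θ sin δ cos φ₁, cos δ − sin φ₁ sin φ₂) = atan2(-0.0646, 0.5604) = -6.581°.
λ₂ = -42.730° − 6.581° = -49.31°.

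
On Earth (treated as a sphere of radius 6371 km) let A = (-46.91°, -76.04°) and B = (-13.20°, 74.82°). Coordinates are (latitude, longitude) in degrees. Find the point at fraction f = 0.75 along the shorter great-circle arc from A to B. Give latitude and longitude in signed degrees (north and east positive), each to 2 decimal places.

-39.38°, 61.73°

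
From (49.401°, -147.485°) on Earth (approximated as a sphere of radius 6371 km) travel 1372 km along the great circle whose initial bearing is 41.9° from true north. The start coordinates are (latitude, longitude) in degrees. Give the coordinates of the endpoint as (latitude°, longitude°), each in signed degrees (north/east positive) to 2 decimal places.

57.70°, -132.00°

Angular distance δ = d/R = 1372/6371 = 0.21535 rad; initial bearing θ = 0.7313 rad.
sin φ₂ = sin φ₁ cos δ + cos φ₁ sin δ cos θ = (0.7593)(0.9769) + (0.6508)(0.2137)(0.7443) = 0.8452, so φ₂ = 57.70°.
Δλ = atan2(sin θ sin δ cos φ₁, cos δ − sin φ₁ sin φ₂) = atan2(0.0929, 0.3351) = 15.489°.
λ₂ = -147.485° + 15.489° = -132.00°.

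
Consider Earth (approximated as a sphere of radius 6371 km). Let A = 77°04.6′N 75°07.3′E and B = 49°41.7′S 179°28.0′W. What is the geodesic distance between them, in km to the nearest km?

15725 km

With latitudes φ₁ = 77.077°, φ₂ = -49.695° and longitude difference Δλ = 105.412°:
cos c = sin φ₁ sin φ₂ + cos φ₁ cos φ₂ cos Δλ = (0.9747)(-0.7626) + (0.2236)(0.6469)(-0.2658) = -0.78174,
so c = arccos(-0.78174) = 2.46825 rad.
Distance = R·c = 6371 × 2.4682 ≈ 15725 km.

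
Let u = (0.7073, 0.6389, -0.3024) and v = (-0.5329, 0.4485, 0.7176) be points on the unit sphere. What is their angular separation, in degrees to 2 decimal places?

107.90°

u·v = -0.3074; |u| = 1.0000, |v| = 1.0000.
cos θ = (u·v)/(|u||v|) = -0.3074, so θ = 107.90°.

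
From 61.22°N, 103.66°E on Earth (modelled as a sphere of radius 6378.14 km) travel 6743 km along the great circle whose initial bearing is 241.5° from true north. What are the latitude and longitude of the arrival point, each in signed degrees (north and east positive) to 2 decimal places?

Angular distance δ = d/R = 6743/6378.14 = 1.05720 rad; initial bearing θ = 4.2150 rad.
sin φ₂ = sin φ₁ cos δ + cos φ₁ sin δ cos θ = (0.8765)(0.4913) + (0.4814)(0.8710)(-0.4772) = 0.2305, so φ₂ = 13.33°.
Δλ = atan2(sin θ sin δ cos φ₁, cos δ − sin φ₁ sin φ₂) = atan2(-0.3685, 0.2893) = -51.871°.
λ₂ = 103.660° − 51.871° = 51.79°.

13.33°, 51.79°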